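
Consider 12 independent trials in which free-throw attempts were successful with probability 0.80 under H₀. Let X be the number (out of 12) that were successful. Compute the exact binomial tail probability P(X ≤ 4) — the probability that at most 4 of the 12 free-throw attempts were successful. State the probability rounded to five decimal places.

X is binomial with n = 12 and p = 0.80.
P(X ≤ 4) = Σ_{j=0}^{4} C(12,j)·0.80^j·0.20^{12−j}.
= 0.000000 + 0.000000 + 0.000004 + 0.000058 + 0.000519 = 0.00058.

P = 0.00058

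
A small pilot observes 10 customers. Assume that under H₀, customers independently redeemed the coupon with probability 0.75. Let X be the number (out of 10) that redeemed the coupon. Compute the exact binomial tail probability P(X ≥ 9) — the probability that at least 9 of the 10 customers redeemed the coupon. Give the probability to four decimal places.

X is binomial with n = 10 and p = 0.75.
P(X ≥ 9) = C(10,9)·0.75^9·0.25^1 + C(10,10)·0.75^10·0.25^0.
= 0.187712 + 0.056314 = 0.2440.

P = 0.2440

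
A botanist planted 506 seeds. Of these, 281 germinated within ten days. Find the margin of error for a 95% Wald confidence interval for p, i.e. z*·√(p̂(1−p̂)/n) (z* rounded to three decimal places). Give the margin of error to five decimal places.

Sample proportion p̂ = 281/506 = 0.55534.
Standard error of p̂: √(0.246938/506) = √0.000488020 = 0.022091.
For 95% confidence, z* = 1.960.
So ME = 0.04330.

ME = 0.04330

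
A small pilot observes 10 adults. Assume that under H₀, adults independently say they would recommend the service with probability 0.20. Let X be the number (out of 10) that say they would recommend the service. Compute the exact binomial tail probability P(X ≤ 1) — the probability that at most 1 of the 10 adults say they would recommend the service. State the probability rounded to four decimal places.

P = 0.3758

X ~ Binomial(n=10, p=0.20).
P(X ≤ 1) = C(10,0)·0.20^0·0.80^10 + C(10,1)·0.20^1·0.80^9.
= 0.107374 + 0.268435 = 0.3758.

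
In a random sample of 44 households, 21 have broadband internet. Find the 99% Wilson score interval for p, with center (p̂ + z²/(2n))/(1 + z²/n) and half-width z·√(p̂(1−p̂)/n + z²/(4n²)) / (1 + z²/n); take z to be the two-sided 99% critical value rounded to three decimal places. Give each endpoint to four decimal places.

(0.2994, 0.6611)

Here p̂ = 21/44 = 0.47727 and z = 2.576 (z² = 6.635776).
1 + z²/n = 1.150813.
Center = (0.47727 + 0.075407)/1.150813 = 0.48025.
Radicand: p̂(1−p̂)/n + z²/(4n²) = 0.005670079 + 0.000856893 = 0.006526972.
Half-width = z·√(radicand)/denom = 2.576·0.080790/1.150813 = 0.18084.
So the interval runs from 0.2994 to 0.6611.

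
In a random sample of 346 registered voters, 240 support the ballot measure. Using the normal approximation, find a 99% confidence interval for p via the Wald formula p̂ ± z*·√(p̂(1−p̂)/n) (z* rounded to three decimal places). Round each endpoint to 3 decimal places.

(0.630, 0.757)

With x = 240 successes in n = 346, p̂ = 0.69364.
Standard error of p̂: √(0.212503/346) = √0.000614170 = 0.024782.
For 99% confidence, z* = 2.576.
Margin = 2.576·0.024782 = 0.06384.
Interval: 0.69364 ± 0.06384 → (0.630, 0.757).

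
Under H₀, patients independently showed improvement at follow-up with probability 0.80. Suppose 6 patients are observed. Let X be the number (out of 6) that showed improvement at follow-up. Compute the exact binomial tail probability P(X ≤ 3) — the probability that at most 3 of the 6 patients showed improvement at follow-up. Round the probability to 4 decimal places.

X ~ Binomial(n=6, p=0.80).
P(X ≤ 3) = C(6,0)·0.80^0·0.20^6 + C(6,1)·0.80^1·0.20^5 + C(6,2)·0.80^2·0.20^4 + C(6,3)·0.80^3·0.20^3.
= 0.000064 + 0.001536 + 0.015360 + 0.081920 = 0.0989.

P = 0.0989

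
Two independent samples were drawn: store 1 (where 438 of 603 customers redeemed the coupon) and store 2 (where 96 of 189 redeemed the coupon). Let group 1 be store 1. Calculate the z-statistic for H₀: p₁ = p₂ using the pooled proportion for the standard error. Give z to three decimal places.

z = 5.591

p̂₁ = 438/603 = 0.72637, p̂₂ = 96/189 = 0.50794.
Pooling: p̂ = 534/792 = 0.67424.
SE = √[p̂(1−p̂)(1/n₁+1/n₂)] = √[0.67424·0.32576·(1/603+1/189)] ≈ 0.039069.
z = (p̂₁ − p̂₂)/SE = (0.72637 − 0.50794)/0.039069 = 0.21843/0.039069 = 5.591.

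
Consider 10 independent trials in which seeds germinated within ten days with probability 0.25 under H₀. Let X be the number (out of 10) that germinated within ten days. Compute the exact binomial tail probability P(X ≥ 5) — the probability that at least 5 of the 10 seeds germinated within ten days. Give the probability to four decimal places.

X is binomial with n = 10 and p = 0.25.
P(X ≥ 5) = Σ_{j=5}^{10} C(10,j)·0.25^j·0.75^{10−j}.
= 0.058399 + 0.016222 + 0.003090 + 0.000386 + 0.000029 + 0.000001 = 0.0781.

P = 0.0781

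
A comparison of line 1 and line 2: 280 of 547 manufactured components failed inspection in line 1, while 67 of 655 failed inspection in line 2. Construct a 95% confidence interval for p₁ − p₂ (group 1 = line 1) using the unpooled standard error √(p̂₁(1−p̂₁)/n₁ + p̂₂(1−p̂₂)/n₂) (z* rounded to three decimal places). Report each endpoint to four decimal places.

(0.3617, 0.4575)

p̂₁ = 280/547 = 0.51188, p̂₂ = 67/655 = 0.10229; p̂₁ − p̂₂ = 0.40959.
Unpooled SE = √(p̂₁(1−p̂₁)/n₁ + p̂₂(1−p̂₂)/n₂) = √(0.000456780 + 0.000140194) = 0.024433.
For 95% confidence, z* = 1.960. Margin of error = 0.04789.
So the interval runs from 0.3617 to 0.4575.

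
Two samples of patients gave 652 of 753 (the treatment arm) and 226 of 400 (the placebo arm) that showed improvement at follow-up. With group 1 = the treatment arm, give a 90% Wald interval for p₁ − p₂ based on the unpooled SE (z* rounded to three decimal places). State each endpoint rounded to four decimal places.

(0.2553, 0.3465)

p̂₁ = 0.86587, p̂₂ = 0.56500, so the observed difference is 0.30087.
Unpooled SE = √(p̂₁(1−p̂₁)/n₁ + p̂₂(1−p̂₂)/n₂) = √(0.000154235 + 0.000614437) = 0.027725.
The 90% critical value is z* = 1.645. Margin = 1.645·0.027725 = 0.04561.
Interval: 0.30087 ± 0.04561 → (0.2553, 0.3465).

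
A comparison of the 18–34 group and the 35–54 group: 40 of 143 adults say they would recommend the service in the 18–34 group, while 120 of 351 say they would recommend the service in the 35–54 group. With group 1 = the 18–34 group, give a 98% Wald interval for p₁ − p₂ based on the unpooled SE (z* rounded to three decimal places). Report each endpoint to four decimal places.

(-0.1675, 0.0432)

p̂₁ = 0.27972, p̂₂ = 0.34188, so the observed difference is -0.06216.
Unpooled SE = √(p̂₁(1−p̂₁)/n₁ + p̂₂(1−p̂₂)/n₂) = √(0.001408929 + 0.000641020) = 0.045276.
For 98% confidence, z* = 2.326. Margin = 2.326·0.045276 = 0.10531.
Interval: -0.06216 ± 0.10531 → (-0.1675, 0.0432).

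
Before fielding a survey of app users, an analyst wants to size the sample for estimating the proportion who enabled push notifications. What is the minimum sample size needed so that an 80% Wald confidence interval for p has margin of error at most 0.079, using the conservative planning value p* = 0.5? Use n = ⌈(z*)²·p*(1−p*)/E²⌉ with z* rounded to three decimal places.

z* = 1.282 at the 80% level.
p*(1−p*) = 0.2500.
Required n before rounding: 1.643524 × 0.2500 / 0.079² = 65.836.
⌈65.836⌉ = 66.

n = 66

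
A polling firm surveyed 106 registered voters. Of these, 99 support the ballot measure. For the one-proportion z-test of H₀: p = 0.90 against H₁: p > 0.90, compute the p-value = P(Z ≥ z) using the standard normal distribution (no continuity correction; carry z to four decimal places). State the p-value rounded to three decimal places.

The sample proportion is 99/106 = 0.93396.
SE₀ = √(0.90·0.10/106) = 0.029139.
Test statistic (full precision, shown to 4 dp): z = (99/106 − 0.90)/SE₀ ≈ 1.1655.
p-value = P(Z ≥ z) with z = 1.1655 → 0.122.

p-value = 0.122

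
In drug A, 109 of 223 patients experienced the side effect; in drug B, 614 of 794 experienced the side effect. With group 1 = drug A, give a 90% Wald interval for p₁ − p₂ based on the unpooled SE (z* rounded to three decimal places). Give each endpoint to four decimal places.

(-0.3448, -0.2243)

p̂₁ = 0.48879, p̂₂ = 0.77330, so the observed difference is -0.28451.
SE = √(0.001120513 + 0.000220790) = √0.001341303 = 0.036624.
The 90% critical value is z* = 1.645. Margin = 1.645·0.036624 = 0.06025.
CI: -0.28451 ± 0.06025 = (-0.3448, -0.2243).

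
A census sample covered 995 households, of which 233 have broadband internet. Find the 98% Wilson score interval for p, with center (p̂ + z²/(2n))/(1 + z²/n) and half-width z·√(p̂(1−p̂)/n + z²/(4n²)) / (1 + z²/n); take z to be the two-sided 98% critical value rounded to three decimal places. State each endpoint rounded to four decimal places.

Here p̂ = 233/995 = 0.23417 and z = 2.326 (z² = 5.410276).
Denominator 1 + z²/n = 1 + 5.410276/995 = 1.005437.
Center = (0.23417 + 0.002719)/1.005437 = 0.23561.
Radicand: p̂(1−p̂)/n + z²/(4n²) = 0.000180236 + 0.000001366 = 0.000181602.
Half-width = z·√(radicand)/denom = 2.326·0.013476/1.005437 = 0.03118.
Interval: 0.23561 ± 0.03118 → (0.2044, 0.2668).

(0.2044, 0.2668)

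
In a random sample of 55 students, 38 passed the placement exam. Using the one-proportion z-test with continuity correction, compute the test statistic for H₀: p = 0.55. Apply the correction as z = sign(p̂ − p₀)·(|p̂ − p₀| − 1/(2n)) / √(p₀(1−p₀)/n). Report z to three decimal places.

p̂ = 38/55 = 0.69091. p̂ − p₀ = 0.140909.
Continuity correction 1/(2n) = 1/110 = 0.009091.
Corrected numerator: |0.140909| − 0.009091 = 0.131818.
Under H₀, SE = √(p₀(1−p₀)/n) = √(0.55·0.45/55) = √0.004500000 = 0.067082.
z = (+)0.131818/0.067082 = 1.965.

z = 1.965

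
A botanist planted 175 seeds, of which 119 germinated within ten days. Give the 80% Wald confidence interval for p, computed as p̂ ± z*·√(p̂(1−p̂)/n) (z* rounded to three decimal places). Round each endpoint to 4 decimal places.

With x = 119 successes in n = 175, p̂ = 0.68000.
SE = √(p̂(1−p̂)/n) = √(0.217600/175) = 0.035262.
The 80% critical value is z* = 1.282.
Margin of error: 1.282 × 0.035262 = 0.04521.
CI: 0.68000 ± 0.04521 = (0.6348, 0.7252).

(0.6348, 0.7252)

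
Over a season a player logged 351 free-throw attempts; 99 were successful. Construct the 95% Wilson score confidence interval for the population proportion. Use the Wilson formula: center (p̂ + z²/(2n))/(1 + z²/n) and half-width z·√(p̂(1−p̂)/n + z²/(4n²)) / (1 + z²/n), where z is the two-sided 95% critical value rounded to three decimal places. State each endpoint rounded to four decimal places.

p̂ = 99/351 = 0.28205; z = 1.960, so z² = 3.841600.
1 + z²/n = 1.010945.
Center = (0.28205 + 0.005472)/1.010945 = 0.28441.
Radicand: p̂(1−p̂)/n + z²/(4n²) = 0.000576918 + 0.000007795 = 0.000584713.
Half-width = z·√(radicand)/denom = 1.960·0.024181/1.010945 = 0.04688.
CI: 0.28441 ± 0.04688 = (0.2375, 0.3313).

(0.2375, 0.3313)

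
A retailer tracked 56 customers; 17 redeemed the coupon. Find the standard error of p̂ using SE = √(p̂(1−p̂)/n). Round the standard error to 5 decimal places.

With x = 17 successes in n = 56, p̂ = 0.30357.
p̂(1−p̂) = 0.30357·0.69643 = 0.211415.
SE = √(0.211415/56) = 0.06144.

SE = 0.06144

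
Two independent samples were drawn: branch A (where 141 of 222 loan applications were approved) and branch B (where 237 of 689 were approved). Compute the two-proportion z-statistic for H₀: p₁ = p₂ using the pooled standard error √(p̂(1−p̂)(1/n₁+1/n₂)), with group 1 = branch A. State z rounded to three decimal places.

z = 7.657

p̂₁ = 141/222 = 0.63514, p̂₂ = 237/689 = 0.34398.
Pooled p̂ = (141+237)/(222+689) = 378/911 = 0.41493.
Pooled SE = √[0.2427629·0.00595588] ≈ 0.038025.
z = 0.29116/0.038025 = 7.657.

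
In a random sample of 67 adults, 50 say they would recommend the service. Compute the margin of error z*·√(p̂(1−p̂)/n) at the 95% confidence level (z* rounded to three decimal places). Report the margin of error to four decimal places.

ME = 0.1042

The sample proportion is 50/67 = 0.74627.
SE = √(p̂(1−p̂)/n) = √(0.189352/67) = 0.053162.
For 95% confidence, z* = 1.960.
Margin of error = z*·SE = 1.960 × 0.053162 = 0.1042.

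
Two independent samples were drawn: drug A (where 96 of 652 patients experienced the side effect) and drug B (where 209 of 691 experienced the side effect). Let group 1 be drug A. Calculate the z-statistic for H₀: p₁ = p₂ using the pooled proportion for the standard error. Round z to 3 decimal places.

z = -6.786

p̂₁ = 96/652 = 0.14724, p̂₂ = 209/691 = 0.30246.
Pooled p̂ = (96+209)/(652+691) = 305/1343 = 0.22710.
Pooled SE = √[0.1755275·0.00298092] ≈ 0.022874.
z = (p̂₁ − p̂₂)/SE = (0.14724 − 0.30246)/0.022874 = -0.15522/0.022874 = -6.786.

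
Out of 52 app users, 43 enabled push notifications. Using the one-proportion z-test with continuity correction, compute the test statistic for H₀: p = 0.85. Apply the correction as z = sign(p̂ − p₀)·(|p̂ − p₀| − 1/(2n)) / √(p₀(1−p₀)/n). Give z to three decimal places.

z = -0.272

Sample proportion p̂ = 43/52 = 0.82692. p̂ − p₀ = -0.023077.
Continuity correction 1/(2n) = 1/104 = 0.009615.
Corrected numerator: |-0.023077| − 0.009615 = 0.013462.
SE₀ = √(0.85·0.15/52) = 0.049517.
z = (−)0.013462/0.049517 = -0.272.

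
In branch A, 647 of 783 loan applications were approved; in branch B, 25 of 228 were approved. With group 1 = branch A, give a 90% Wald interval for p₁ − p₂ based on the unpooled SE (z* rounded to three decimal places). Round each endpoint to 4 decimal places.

(0.6760, 0.7573)

p̂₁ = 647/783 = 0.82631, p̂₂ = 25/228 = 0.10965; p̂₁ − p̂₂ = 0.71666.
SE = √(0.000183298 + 0.000428185) = √0.000611483 = 0.024728.
The 90% critical value is z* = 1.645. Margin of error = 0.04068.
CI: 0.71666 ± 0.04068 = (0.6760, 0.7573).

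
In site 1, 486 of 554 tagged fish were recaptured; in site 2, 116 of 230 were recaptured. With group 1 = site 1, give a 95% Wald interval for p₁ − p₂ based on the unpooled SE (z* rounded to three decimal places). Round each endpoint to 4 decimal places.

p̂₁ = 486/554 = 0.87726, p̂₂ = 116/230 = 0.50435; p̂₁ − p̂₂ = 0.37291.
SE = √(0.000194364 + 0.001086874) = √0.001281238 = 0.035794.
For 95% confidence, z* = 1.960. Margin of error = 0.07016.
So the interval runs from 0.3028 to 0.4431.

(0.3028, 0.4431)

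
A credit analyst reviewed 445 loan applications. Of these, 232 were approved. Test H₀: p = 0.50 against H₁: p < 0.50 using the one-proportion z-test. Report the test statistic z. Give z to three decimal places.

With x = 232 successes in n = 445, p̂ = 0.52135.
SE₀ = √(0.50·0.50/445) = 0.023702.
z = (0.52135 − 0.50)/0.023702 = 0.02135/0.023702 = 0.901.

z = 0.901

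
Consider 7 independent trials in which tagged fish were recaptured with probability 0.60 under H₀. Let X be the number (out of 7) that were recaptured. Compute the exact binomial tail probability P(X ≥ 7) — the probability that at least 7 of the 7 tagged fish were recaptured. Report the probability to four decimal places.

X ~ Binomial(n=7, p=0.60).
P(X ≥ 7) = C(7,7)·0.60^7·0.40^0.
= 0.027994 = 0.0280.

P = 0.0280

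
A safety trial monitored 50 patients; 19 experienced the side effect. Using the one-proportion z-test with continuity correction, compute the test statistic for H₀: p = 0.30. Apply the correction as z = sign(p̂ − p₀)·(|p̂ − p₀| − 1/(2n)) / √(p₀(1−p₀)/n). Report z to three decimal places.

z = 1.080

With x = 19 successes in n = 50, p̂ = 0.38000. p̂ − p₀ = 0.080000.
1/(2n) = 0.010000.
Corrected numerator: |0.080000| − 0.010000 = 0.070000.
Under H₀, SE = √(p₀(1−p₀)/n) = √(0.30·0.70/50) = √0.004200000 = 0.064807.
z = (+)0.070000/0.064807 = 1.080.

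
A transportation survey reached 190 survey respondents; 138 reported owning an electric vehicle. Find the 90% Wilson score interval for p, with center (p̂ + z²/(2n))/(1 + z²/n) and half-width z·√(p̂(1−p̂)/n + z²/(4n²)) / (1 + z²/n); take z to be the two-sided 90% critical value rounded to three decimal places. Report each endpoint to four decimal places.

Here p̂ = 138/190 = 0.72632 and z = 1.645 (z² = 2.706025).
1 + z²/n = 1.014242.
Adjusted center: (0.72632 + z²/(2n))/1.014242 = 0.72314.
Radicand: p̂(1−p̂)/n + z²/(4n²) = 0.001046217 + 0.000018740 = 0.001064957.
Half-width = z·√(radicand)/denom = 1.645·0.032634/1.014242 = 0.05293.
So the interval runs from 0.6702 to 0.7761.

(0.6702, 0.7761)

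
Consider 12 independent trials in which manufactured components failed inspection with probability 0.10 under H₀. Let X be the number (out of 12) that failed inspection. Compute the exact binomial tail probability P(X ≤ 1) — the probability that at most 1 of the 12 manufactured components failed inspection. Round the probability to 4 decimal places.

X ~ Binomial(n=12, p=0.10).
P(X ≤ 1) = C(12,0)·0.10^0·0.90^12 + C(12,1)·0.10^1·0.90^11.
= 0.282430 + 0.376573 = 0.6590.

P = 0.6590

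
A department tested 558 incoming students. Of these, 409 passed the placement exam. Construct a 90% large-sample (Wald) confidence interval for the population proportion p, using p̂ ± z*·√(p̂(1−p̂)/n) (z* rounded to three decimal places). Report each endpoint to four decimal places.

(0.7022, 0.7638)

The sample proportion is 409/558 = 0.73297.
SE = √(p̂(1−p̂)/n) = √(0.195723/558) = 0.018729.
The 90% critical value is z* = 1.645.
Margin of error: 1.645 × 0.018729 = 0.03081.
CI: 0.73297 ± 0.03081 = (0.7022, 0.7638).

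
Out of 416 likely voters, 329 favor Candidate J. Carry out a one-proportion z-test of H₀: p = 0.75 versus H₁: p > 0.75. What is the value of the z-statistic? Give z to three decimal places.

z = 1.925

Sample proportion p̂ = 329/416 = 0.79087.
Under H₀, SE = √(p₀(1−p₀)/n) = √(0.75·0.25/416) = √0.000450721 = 0.021230.
z = (p̂ − p₀)/SE = (0.79087 − 0.75)/0.021230 = 1.925.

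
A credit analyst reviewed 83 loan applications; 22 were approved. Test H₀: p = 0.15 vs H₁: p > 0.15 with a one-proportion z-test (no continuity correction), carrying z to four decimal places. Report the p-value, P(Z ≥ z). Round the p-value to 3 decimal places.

The sample proportion is 22/83 = 0.26506.
Under H₀, SE = √(p₀(1−p₀)/n) = √(0.15·0.85/83) = √0.001536145 = 0.039194.
Test statistic (full precision, shown to 4 dp): z = (22/83 − 0.15)/SE₀ ≈ 2.9357.
p-value = P(Z ≥ z) with z = 2.9357 → 0.002.

p-value = 0.002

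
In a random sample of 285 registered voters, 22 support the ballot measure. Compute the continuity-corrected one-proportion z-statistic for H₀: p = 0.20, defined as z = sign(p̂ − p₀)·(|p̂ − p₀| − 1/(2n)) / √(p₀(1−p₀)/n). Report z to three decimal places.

z = -5.109

p̂ = 22/285 = 0.07719. p̂ − p₀ = -0.122807.
1/(2n) = 0.001754.
Corrected numerator: |-0.122807| − 0.001754 = 0.121053.
Under H₀, SE = √(p₀(1−p₀)/n) = √(0.20·0.80/285) = √0.000561404 = 0.023694.
z = (−)0.121053/0.023694 = -5.109.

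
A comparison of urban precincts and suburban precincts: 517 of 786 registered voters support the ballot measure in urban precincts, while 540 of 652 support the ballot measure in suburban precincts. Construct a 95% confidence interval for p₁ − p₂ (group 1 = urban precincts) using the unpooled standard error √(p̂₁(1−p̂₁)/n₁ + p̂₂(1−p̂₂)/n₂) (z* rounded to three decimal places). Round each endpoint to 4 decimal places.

p̂₁ = 0.65776, p̂₂ = 0.82822, so the observed difference is -0.17046.
Unpooled SE = √(p̂₁(1−p̂₁)/n₁ + p̂₂(1−p̂₂)/n₂) = √(0.000286401 + 0.000218207) = 0.022463.
z* = 1.960 at the 95% level. Margin of error = 0.04403.
So the interval runs from -0.2145 to -0.1264.

(-0.2145, -0.1264)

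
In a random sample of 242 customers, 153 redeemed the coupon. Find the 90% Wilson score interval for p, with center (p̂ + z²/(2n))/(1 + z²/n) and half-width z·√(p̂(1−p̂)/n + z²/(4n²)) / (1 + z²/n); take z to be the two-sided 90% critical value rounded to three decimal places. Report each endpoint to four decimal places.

(0.5800, 0.6815)

Here p̂ = 153/242 = 0.63223 and z = 1.645 (z² = 2.706025).
1 + z²/n = 1.011182.
Adjusted center: (0.63223 + z²/(2n))/1.011182 = 0.63077.
Radicand: p̂(1−p̂)/n + z²/(4n²) = 0.000960805 + 0.000011552 = 0.000972357.
Half-width = 1.645·√0.000972357/1.011182 = 0.05073.
Interval: 0.63077 ± 0.05073 → (0.5800, 0.6815).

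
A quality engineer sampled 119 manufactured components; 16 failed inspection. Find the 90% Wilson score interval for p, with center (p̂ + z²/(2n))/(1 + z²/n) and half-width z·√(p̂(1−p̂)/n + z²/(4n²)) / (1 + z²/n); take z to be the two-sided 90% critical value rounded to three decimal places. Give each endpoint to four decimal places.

(0.0911, 0.1941)

Here p̂ = 16/119 = 0.13445 and z = 1.645 (z² = 2.706025).
1 + z²/n = 1.022740.
Center = (0.13445 + 0.011370)/1.022740 = 0.14258.
Radicand: p̂(1−p̂)/n + z²/(4n²) = 0.000977949 + 0.000047772 = 0.001025721.
Half-width = 1.645·√0.001025721/1.022740 = 0.05151.
So the interval runs from 0.0911 to 0.1941.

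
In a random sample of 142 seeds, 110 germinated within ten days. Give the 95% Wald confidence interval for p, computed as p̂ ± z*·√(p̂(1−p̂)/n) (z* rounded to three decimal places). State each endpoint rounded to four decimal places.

(0.7059, 0.8434)

With x = 110 successes in n = 142, p̂ = 0.77465.
SE = √(p̂(1−p̂)/n) = √(0.174569/142) = 0.035062.
For 95% confidence, z* = 1.960.
Margin = 1.960·0.035062 = 0.06872.
So the interval runs from 0.7059 to 0.8434.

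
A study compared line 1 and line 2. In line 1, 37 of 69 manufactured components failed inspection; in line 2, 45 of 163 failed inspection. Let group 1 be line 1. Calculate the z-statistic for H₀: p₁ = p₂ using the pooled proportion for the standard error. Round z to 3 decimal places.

Sample proportions: p̂₁ = 37/69 = 0.53623 and p̂₂ = 45/163 = 0.27607.
Pooling: p̂ = 82/232 = 0.35345.
Pooled SE = √[0.2285226·0.02062772] ≈ 0.068658.
z = 0.26016/0.068658 = 3.789.

z = 3.789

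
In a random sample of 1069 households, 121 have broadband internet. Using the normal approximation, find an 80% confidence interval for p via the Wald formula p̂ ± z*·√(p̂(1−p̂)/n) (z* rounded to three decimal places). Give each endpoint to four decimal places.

(0.1008, 0.1256)

The sample proportion is 121/1069 = 0.11319.
SE(p̂) = √(0.11319·0.88681/1069) = 0.009690.
z* = 1.282 at the 80% level.
Margin = 1.282·0.009690 = 0.01242.
So the interval runs from 0.1008 to 0.1256.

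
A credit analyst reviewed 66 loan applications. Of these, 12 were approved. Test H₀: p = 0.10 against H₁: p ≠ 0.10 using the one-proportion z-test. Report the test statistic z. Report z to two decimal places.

z = 2.22

With x = 12 successes in n = 66, p̂ = 0.18182.
Under H₀, SE = √(p₀(1−p₀)/n) = √(0.10·0.90/66) = √0.001363636 = 0.036927.
Test statistic: z = 0.08182/0.036927 = 2.22.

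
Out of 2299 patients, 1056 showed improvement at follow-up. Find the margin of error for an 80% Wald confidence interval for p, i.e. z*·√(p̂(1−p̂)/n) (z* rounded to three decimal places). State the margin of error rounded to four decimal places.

With x = 1056 successes in n = 2299, p̂ = 0.45933.
SE = √(p̂(1−p̂)/n) = √(0.248346/2299) = 0.010393.
The 80% critical value is z* = 1.282.
ME = 1.282·0.010393 = 0.0133.

ME = 0.0133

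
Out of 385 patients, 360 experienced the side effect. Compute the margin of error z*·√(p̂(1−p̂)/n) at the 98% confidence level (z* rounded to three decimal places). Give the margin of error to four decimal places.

The sample proportion is 360/385 = 0.93506.
Standard error of p̂: √(0.060719/385) = √0.000157710 = 0.012558.
The 98% critical value is z* = 2.326.
So ME = 0.0292.

ME = 0.0292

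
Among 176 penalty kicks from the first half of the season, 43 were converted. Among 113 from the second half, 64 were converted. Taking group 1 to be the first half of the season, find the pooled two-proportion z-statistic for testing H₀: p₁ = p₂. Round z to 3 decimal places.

z = -5.533

Sample proportions: p̂₁ = 43/176 = 0.24432 and p̂₂ = 64/113 = 0.56637.
Pooled p̂ = (43+64)/(176+113) = 107/289 = 0.37024.
SE = √[p̂(1−p̂)(1/n₁+1/n₂)] = √[0.37024·0.62976·(1/176+1/113)] ≈ 0.058208.
z = (p̂₁ − p̂₂)/SE = (0.24432 − 0.56637)/0.058208 = -0.32205/0.058208 = -5.533.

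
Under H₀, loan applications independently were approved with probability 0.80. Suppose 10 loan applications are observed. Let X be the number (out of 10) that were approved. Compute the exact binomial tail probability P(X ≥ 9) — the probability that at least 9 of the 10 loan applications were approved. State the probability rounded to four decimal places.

X ~ Binomial(n=10, p=0.80).
P(X ≥ 9) = C(10,9)·0.80^9·0.20^1 + C(10,10)·0.80^10·0.20^0.
= 0.268435 + 0.107374 = 0.3758.

P = 0.3758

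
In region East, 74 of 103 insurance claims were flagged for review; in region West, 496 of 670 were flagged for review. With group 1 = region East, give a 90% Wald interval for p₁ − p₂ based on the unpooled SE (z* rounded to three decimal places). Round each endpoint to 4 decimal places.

p̂₁ = 0.71845, p̂₂ = 0.74030, so the observed difference is -0.02185.
Unpooled SE = √(p̂₁(1−p̂₁)/n₁ + p̂₂(1−p̂₂)/n₂) = √(0.001963894 + 0.000286950) = 0.047443.
The 90% critical value is z* = 1.645. Margin = 1.645·0.047443 = 0.07804.
Interval: -0.02185 ± 0.07804 → (-0.0999, 0.0562).

(-0.0999, 0.0562)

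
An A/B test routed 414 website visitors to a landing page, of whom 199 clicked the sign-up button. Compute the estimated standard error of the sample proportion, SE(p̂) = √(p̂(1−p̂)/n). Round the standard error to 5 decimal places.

SE = 0.02456

With x = 199 successes in n = 414, p̂ = 0.48068.
p̂(1−p̂) = 0.249627.
Dividing by n and taking the root: √0.000602964 = 0.02456.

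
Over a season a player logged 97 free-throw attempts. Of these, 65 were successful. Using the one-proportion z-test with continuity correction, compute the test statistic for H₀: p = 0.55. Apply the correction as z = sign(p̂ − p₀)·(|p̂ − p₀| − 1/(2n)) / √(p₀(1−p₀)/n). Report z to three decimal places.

The sample proportion is 65/97 = 0.67010. p̂ − p₀ = 0.120103.
1/(2n) = 0.005155.
Corrected numerator: |0.120103| − 0.005155 = 0.114948.
Under H₀, SE = √(p₀(1−p₀)/n) = √(0.55·0.45/97) = √0.002551546 = 0.050513.
z = (+)0.114948/0.050513 = 2.276.

z = 2.276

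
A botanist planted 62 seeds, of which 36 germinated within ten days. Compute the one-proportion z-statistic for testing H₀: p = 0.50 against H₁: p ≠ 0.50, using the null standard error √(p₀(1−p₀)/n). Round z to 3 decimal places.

p̂ = 36/62 = 0.58065.
Null standard error: √(0.50·0.50/62) = √0.004032258 = 0.063500.
Test statistic: z = 0.08065/0.063500 = 1.270.

z = 1.270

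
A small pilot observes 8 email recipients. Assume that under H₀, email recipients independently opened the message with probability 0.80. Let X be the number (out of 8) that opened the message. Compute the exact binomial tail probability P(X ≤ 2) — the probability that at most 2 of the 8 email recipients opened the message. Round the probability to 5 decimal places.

X ~ Binomial(n=8, p=0.80).
P(X ≤ 2) = C(8,0)·0.80^0·0.20^8 + C(8,1)·0.80^1·0.20^7 + C(8,2)·0.80^2·0.20^6.
= 0.000003 + 0.000082 + 0.001147 = 0.00123.

P = 0.00123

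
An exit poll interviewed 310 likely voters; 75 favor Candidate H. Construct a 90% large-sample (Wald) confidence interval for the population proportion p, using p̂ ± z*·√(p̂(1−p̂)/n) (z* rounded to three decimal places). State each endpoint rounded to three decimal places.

(0.202, 0.282)

The sample proportion is 75/310 = 0.24194.
SE = √(p̂(1−p̂)/n) = √(0.183403/310) = 0.024323.
For 90% confidence, z* = 1.645.
Margin of error: 1.645 × 0.024323 = 0.04001.
CI: 0.24194 ± 0.04001 = (0.202, 0.282).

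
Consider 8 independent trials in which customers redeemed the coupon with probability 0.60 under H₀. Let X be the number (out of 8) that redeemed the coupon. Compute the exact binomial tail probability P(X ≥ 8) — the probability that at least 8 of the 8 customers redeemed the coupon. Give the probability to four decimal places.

X is binomial with n = 8 and p = 0.60.
P(X ≥ 8) = C(8,8)·0.60^8·0.40^0.
= 0.016796 = 0.0168.

P = 0.0168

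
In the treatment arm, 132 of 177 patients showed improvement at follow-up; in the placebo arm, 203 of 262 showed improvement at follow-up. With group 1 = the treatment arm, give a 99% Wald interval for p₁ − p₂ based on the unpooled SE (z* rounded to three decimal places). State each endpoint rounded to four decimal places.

p̂₁ = 0.74576, p̂₂ = 0.77481, so the observed difference is -0.02905.
Unpooled SE = √(p̂₁(1−p̂₁)/n₁ + p̂₂(1−p̂₂)/n₂) = √(0.001071190 + 0.000665954) = 0.041679.
For 99% confidence, z* = 2.576. Margin = 2.576·0.041679 = 0.10737.
So the interval runs from -0.1364 to 0.0783.

(-0.1364, 0.0783)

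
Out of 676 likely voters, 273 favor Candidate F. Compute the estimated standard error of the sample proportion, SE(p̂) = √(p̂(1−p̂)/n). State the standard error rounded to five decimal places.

The sample proportion is 273/676 = 0.40385.
p̂(1−p̂) = 0.40385·0.59615 = 0.240755.
Dividing by n and taking the root: √0.000356146 = 0.01887.

SE = 0.01887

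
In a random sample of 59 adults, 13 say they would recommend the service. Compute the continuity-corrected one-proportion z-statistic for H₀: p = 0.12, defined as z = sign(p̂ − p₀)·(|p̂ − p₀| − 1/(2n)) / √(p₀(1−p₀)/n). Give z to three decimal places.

z = 2.171

With x = 13 successes in n = 59, p̂ = 0.22034. p̂ − p₀ = 0.100339.
1/(2n) = 0.008475.
Corrected numerator: |0.100339| − 0.008475 = 0.091864.
SE₀ = √(0.12·0.88/59) = 0.042306.
z = (+)0.091864/0.042306 = 2.171.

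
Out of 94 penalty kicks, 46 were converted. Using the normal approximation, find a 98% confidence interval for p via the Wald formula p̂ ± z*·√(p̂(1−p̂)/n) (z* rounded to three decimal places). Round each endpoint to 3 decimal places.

(0.369, 0.609)

With x = 46 successes in n = 94, p̂ = 0.48936.
Standard error of p̂: √(0.249887/94) = √0.002658370 = 0.051559.
The 98% critical value is z* = 2.326.
Margin = 2.326·0.051559 = 0.11993.
Interval: 0.48936 ± 0.11993 → (0.369, 0.609).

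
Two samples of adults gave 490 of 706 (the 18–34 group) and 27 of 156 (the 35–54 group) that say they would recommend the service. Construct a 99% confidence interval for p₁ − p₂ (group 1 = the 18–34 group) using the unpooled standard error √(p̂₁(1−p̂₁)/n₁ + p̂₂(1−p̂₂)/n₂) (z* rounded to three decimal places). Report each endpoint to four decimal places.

(0.4311, 0.6109)

p̂₁ = 0.69405, p̂₂ = 0.17308, so the observed difference is 0.52097.
SE = √(0.000300771 + 0.000917444) = √0.001218215 = 0.034903.
The 99% critical value is z* = 2.576. Margin of error = 0.08991.
So the interval runs from 0.4311 to 0.6109.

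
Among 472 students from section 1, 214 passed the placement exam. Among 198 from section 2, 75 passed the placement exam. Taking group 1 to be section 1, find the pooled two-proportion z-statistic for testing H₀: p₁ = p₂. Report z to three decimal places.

p̂₁ = 214/472 = 0.45339, p̂₂ = 75/198 = 0.37879.
Pooled p̂ = (214+75)/(472+198) = 289/670 = 0.43134.
Pooled SE = √[0.2452863·0.00716915] ≈ 0.041934.
z = (p̂₁ − p̂₂)/SE = (0.45339 − 0.37879)/0.041934 = 0.07460/0.041934 = 1.779.

z = 1.779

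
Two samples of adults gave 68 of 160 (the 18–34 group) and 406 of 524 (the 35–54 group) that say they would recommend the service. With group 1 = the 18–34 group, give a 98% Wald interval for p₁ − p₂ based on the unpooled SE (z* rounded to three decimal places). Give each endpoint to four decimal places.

p̂₁ = 68/160 = 0.42500, p̂₂ = 406/524 = 0.77481; p̂₁ − p̂₂ = -0.34981.
SE = √(0.001527344 + 0.000332977) = √0.001860321 = 0.043131.
For 98% confidence, z* = 2.326. Margin = 2.326·0.043131 = 0.10032.
So the interval runs from -0.4501 to -0.2495.

(-0.4501, -0.2495)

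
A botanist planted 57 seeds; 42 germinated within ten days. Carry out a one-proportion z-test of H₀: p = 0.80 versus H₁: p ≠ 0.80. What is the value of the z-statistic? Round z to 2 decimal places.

z = -1.19

The sample proportion is 42/57 = 0.73684.
Under H₀, SE = √(p₀(1−p₀)/n) = √(0.80·0.20/57) = √0.002807018 = 0.052981.
z = (p̂ − p₀)/SE = (0.73684 − 0.80)/0.052981 = -1.19.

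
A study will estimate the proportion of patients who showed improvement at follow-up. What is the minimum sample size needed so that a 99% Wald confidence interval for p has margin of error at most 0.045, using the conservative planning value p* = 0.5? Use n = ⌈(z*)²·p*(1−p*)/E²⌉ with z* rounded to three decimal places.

n = 820

z* = 2.576 at the 99% level.
p*(1−p*) = 0.50·0.50 = 0.2500.
Required n before rounding: 6.635776 × 0.2500 / 0.045² = 819.232.
⌈819.232⌉ = 820.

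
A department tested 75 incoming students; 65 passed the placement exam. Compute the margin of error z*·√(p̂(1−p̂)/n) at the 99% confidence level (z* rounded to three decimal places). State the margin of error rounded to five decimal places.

With x = 65 successes in n = 75, p̂ = 0.86667.
Standard error of p̂: √(0.115556/75) = √0.001540741 = 0.039252.
The 99% critical value is z* = 2.576.
Margin of error = z*·SE = 2.576 × 0.039252 = 0.10111.

ME = 0.10111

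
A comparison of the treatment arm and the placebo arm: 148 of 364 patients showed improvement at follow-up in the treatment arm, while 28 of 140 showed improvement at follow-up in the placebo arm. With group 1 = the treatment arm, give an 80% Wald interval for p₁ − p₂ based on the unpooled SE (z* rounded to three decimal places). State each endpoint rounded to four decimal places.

(0.1521, 0.2611)

p̂₁ = 0.40659, p̂₂ = 0.20000, so the observed difference is 0.20659.
Unpooled SE = √(p̂₁(1−p̂₁)/n₁ + p̂₂(1−p̂₂)/n₂) = √(0.000662844 + 0.001142857) = 0.042494.
z* = 1.282 at the 80% level. Margin of error = 0.05448.
So the interval runs from 0.1521 to 0.2611.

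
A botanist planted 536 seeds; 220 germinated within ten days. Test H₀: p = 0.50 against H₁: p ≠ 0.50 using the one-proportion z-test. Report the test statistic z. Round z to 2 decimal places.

z = -4.15

With x = 220 successes in n = 536, p̂ = 0.41045.
Null standard error: √(0.50·0.50/536) = √0.000466418 = 0.021597.
Test statistic: z = -0.08955/0.021597 = -4.15.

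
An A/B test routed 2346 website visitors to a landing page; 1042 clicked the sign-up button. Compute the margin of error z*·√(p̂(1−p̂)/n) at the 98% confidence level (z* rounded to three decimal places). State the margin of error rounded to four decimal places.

ME = 0.0239

p̂ = 1042/2346 = 0.44416.
SE = √(p̂(1−p̂)/n) = √(0.246882/2346) = 0.010258.
z* = 2.326 at the 98% level.
So ME = 0.0239.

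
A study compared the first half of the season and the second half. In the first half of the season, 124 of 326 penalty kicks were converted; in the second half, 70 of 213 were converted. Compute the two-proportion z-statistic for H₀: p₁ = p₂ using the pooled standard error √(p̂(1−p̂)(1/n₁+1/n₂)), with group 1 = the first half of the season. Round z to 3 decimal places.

z = 1.223

Sample proportions: p̂₁ = 124/326 = 0.38037 and p̂₂ = 70/213 = 0.32864.
Pooled p̂ = (124+70)/(326+213) = 194/539 = 0.35993.
SE = √[p̂(1−p̂)(1/n₁+1/n₂)] = √[0.35993·0.64007·(1/326+1/213)] ≈ 0.042288.
z = 0.05173/0.042288 = 1.223.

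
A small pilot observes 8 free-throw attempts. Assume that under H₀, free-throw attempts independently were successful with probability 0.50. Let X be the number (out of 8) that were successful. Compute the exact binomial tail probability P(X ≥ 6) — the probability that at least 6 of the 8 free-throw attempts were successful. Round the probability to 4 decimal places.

P = 0.1445

X ~ Binomial(n=8, p=0.50).
P(X ≥ 6) = C(8,6)·0.50^6·0.50^2 + C(8,7)·0.50^7·0.50^1 + C(8,8)·0.50^8·0.50^0.
= 0.109375 + 0.031250 + 0.003906 = 0.1445.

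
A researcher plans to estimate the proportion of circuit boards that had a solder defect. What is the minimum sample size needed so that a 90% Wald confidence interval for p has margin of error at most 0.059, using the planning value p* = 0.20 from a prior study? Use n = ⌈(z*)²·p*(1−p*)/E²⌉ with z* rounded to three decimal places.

The 90% critical value is z* = 1.645.
p*(1−p*) = 0.1600.
(z*)²·p*(1−p*)/E² = 2.706025·0.1600/0.003481 = 124.379.
⌈124.379⌉ = 125.

n = 125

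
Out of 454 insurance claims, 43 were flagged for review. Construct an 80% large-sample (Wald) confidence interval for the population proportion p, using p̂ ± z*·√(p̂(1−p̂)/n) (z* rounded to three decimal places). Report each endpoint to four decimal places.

p̂ = 43/454 = 0.09471.
SE = √(p̂(1−p̂)/n) = √(0.085743/454) = 0.013743.
For 80% confidence, z* = 1.282.
Margin = 1.282·0.013743 = 0.01762.
So the interval runs from 0.0771 to 0.1123.

(0.0771, 0.1123)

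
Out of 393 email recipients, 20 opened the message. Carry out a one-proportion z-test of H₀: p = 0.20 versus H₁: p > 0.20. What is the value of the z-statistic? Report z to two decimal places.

z = -7.39

The sample proportion is 20/393 = 0.05089.
Under H₀, SE = √(p₀(1−p₀)/n) = √(0.20·0.80/393) = √0.000407125 = 0.020177.
Test statistic: z = -0.14911/0.020177 = -7.39.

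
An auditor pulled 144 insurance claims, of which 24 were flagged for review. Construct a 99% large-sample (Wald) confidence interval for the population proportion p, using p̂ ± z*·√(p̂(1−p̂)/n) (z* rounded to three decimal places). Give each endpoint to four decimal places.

(0.0867, 0.2467)

p̂ = 24/144 = 0.16667.
Standard error of p̂: √(0.138889/144) = √0.000964506 = 0.031056.
For 99% confidence, z* = 2.576.
Margin = 2.576·0.031056 = 0.08000.
So the interval runs from 0.0867 to 0.2467.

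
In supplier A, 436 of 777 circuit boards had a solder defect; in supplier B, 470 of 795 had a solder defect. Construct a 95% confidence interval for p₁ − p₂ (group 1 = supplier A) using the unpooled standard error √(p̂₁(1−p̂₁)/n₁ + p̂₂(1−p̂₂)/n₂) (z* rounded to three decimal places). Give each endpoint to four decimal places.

p̂₁ = 436/777 = 0.56113, p̂₂ = 470/795 = 0.59119; p̂₁ − p̂₂ = -0.03006.
SE = √(0.000316941 + 0.000304004) = √0.000620945 = 0.024919.
z* = 1.960 at the 95% level. Margin of error = 0.04884.
So the interval runs from -0.0789 to 0.0188.

(-0.0789, 0.0188)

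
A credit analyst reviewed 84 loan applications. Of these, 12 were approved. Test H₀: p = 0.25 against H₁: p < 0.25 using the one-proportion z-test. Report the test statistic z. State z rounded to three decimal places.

z = -2.268

Sample proportion p̂ = 12/84 = 0.14286.
Under H₀, SE = √(p₀(1−p₀)/n) = √(0.25·0.75/84) = √0.002232143 = 0.047246.
z = (0.14286 − 0.25)/0.047246 = -0.10714/0.047246 = -2.268.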